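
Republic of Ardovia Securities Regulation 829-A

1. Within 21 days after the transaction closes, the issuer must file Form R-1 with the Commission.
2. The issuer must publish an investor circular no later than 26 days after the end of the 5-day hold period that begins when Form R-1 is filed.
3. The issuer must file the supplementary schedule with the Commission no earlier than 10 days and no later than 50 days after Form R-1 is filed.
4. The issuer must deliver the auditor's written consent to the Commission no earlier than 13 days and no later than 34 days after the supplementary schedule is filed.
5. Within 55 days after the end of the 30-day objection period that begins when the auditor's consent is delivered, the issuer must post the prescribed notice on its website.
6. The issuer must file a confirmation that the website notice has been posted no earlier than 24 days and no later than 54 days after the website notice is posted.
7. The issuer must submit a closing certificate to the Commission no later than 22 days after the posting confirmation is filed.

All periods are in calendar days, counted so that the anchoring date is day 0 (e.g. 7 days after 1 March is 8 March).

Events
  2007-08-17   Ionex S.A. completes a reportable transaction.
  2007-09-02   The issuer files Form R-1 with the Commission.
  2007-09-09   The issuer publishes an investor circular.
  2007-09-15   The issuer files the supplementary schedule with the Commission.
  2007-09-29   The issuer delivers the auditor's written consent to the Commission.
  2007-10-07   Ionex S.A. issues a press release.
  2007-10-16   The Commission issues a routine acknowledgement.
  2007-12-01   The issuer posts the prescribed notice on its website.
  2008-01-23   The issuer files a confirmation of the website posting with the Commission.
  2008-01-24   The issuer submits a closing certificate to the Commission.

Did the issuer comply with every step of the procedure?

Step 1: 21 days after 2007-08-17 (when the transaction closes) is 2007-09-07; done 2007-09-02 — timely.
Step 2: 26 days after 2007-09-07 (end of the 5-day hold period, which began when Form R-1 is filed on 2007-09-02) is 2007-10-03; 2007-09-09 is within that limit.
Step 3: the window is 10–50 days after 2007-09-02 (when Form R-1 is filed), so 2007-09-12 through 2007-10-22; done 2007-09-15, which is between those dates.
Step 4: the window is 13–34 days after 2007-09-15 (when the supplementary schedule is filed), so 2007-09-28 through 2007-10-19; 2007-09-29 falls inside that range.
Step 5: 55 days after 2007-10-29 (end of the 30-day objection period, which began when the auditor's consent is delivered on 2007-09-29) is 2007-12-23; done 2007-12-01 — timely.
Step 6: the window is 24–54 days after 2007-12-01 (when the website notice is posted), so 2007-12-25 through 2008-01-24; done 2008-01-23, which is between those dates.
Step 7: 22 days after 2008-01-23 (when the posting confirmation is filed) is 2008-02-14; 2008-01-24 is within that limit.

Yes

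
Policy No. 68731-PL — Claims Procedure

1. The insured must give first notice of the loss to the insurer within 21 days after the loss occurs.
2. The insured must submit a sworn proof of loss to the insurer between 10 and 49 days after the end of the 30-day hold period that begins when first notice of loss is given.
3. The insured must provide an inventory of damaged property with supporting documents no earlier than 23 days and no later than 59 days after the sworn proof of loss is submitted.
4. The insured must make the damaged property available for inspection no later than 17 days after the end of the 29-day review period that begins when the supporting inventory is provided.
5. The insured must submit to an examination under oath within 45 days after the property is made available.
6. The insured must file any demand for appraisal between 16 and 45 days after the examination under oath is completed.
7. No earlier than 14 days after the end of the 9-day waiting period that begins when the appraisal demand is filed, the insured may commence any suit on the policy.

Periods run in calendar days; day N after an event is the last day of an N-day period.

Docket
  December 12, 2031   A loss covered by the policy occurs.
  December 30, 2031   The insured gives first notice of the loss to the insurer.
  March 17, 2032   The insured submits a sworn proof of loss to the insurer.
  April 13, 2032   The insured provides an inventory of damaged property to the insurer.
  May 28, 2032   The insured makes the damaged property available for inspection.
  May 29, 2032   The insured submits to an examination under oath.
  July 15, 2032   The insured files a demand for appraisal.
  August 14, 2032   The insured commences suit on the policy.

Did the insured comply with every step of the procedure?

Step 1 — counting 21 days from December 12, 2031 (when the loss occurs) gives a deadline of January 2, 2032; done December 30, 2031 — timely.
Step 2 — 10 and 49 days from January 29, 2032 (end of the 30-day hold period, which began when first notice of loss is given on December 30, 2031) are February 8, 2032 and March 18, 2032 respectively; March 17, 2032 falls inside that range.
Step 3 — 23 and 59 days from March 17, 2032 (when the sworn proof of loss is submitted) are April 9, 2032 and May 15, 2032 respectively; done April 13, 2032 — within the window.
Step 4 — counting 17 days from May 12, 2032 (end of the 29-day review period, which began when the supporting inventory is provided on April 13, 2032) gives a deadline of May 29, 2032; done May 28, 2032 — timely.
Step 5 — counting 45 days from May 28, 2032 (when the property is made available) gives a deadline of July 12, 2032; completed May 29, 2032, before the deadline.
Step 6 — 16 and 45 days from May 29, 2032 (when the examination under oath is completed) are June 14, 2032 and July 13, 2032 respectively; done July 15, 2032 — 2 days after the window closed.
The procedure was therefore not followed at step 6.

No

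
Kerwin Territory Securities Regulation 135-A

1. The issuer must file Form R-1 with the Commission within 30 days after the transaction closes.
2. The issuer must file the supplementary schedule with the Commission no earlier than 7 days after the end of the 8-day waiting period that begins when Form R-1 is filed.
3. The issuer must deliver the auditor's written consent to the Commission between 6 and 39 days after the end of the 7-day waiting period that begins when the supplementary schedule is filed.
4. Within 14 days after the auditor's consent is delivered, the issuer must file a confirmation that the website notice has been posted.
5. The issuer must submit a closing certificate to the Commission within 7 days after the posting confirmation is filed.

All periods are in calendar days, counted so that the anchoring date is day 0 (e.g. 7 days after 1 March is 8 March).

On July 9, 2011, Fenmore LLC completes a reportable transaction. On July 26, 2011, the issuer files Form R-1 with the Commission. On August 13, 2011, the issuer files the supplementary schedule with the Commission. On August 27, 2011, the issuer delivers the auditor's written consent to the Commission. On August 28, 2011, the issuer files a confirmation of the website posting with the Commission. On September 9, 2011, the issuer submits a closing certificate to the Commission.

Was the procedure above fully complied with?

Step 1: 30 days after July 9, 2011 (when the transaction closes) is August 8, 2011; done July 26, 2011 — timely.
Step 2: the earliest permitted date is 7 days after August 3, 2011 (end of the 8-day waiting period, which began when Form R-1 is filed on July 26, 2011), i.e. August 10, 2011; done August 13, 2011 — permitted.
Step 3: the window is 6–39 days after August 20, 2011 (end of the 7-day waiting period, which began when the supplementary schedule is filed on August 13, 2011), so August 26, 2011 through September 28, 2011; done August 27, 2011, which is between those dates.
Step 4: 14 days after August 27, 2011 (when the auditor's consent is delivered) is September 10, 2011; August 28, 2011 is within that limit.
Step 5: 7 days after August 28, 2011 (when the posting confirmation is filed) is September 4, 2011; not done until September 9, 2011, 5 days after the deadline.

No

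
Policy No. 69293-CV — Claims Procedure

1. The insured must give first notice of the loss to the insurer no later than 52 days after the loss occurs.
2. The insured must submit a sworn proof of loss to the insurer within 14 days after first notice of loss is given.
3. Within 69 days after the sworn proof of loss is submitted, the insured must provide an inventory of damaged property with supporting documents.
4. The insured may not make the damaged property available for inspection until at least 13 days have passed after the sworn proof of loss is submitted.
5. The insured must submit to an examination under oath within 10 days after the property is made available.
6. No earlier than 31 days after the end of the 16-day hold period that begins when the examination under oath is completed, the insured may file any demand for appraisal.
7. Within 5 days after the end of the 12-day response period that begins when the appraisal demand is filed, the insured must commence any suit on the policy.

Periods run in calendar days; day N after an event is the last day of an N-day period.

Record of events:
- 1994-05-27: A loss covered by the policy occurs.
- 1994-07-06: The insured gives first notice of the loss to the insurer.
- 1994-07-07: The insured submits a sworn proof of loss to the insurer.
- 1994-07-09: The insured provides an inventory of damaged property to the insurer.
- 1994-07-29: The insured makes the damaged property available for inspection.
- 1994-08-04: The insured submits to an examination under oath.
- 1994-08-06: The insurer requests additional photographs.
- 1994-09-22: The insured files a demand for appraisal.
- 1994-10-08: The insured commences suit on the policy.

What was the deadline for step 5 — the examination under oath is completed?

1994-08-08

Step 5 runs from 1994-07-29, when the property is made available. 10 days after 1994-07-29 is 1994-08-08.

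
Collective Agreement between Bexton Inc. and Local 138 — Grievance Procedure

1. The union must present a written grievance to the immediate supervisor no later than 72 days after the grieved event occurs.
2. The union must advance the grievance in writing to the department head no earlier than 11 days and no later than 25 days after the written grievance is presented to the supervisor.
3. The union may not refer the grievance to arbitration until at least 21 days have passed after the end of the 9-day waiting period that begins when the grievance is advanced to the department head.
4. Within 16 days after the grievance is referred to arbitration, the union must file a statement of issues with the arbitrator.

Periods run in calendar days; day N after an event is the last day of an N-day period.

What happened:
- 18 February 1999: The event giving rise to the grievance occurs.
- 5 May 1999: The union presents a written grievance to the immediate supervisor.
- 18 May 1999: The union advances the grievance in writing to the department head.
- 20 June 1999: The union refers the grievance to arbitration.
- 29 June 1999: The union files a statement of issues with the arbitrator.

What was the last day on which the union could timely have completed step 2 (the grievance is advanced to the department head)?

30 May 1999

Step 2 runs from 5 May 1999, when the written grievance is presented to the supervisor. The window is 11–25 days after 5 May 1999; it closes on 30 May 1999.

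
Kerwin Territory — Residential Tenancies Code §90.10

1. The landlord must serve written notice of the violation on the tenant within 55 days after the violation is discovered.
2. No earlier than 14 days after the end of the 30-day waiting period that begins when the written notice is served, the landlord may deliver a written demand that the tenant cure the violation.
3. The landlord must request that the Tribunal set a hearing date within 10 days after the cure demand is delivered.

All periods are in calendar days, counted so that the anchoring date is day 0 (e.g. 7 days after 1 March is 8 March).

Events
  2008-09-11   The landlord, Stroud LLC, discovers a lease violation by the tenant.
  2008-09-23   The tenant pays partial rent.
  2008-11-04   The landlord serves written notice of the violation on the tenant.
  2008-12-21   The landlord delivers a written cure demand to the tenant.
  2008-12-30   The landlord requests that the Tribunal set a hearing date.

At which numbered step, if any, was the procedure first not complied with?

None — every step was satisfied

Step 1: 55 days after 2008-09-11 (when the violation is discovered) is 2008-11-05; completed 2008-11-04, before the deadline.
Step 2: the earliest permitted date is 14 days after 2008-12-04 (end of the 30-day waiting period, which began when the written notice is served on 2008-11-04), i.e. 2008-12-18; done 2008-12-21, after the minimum wait.
Step 3: 10 days after 2008-12-21 (when the cure demand is delivered) is 2008-12-31; 2008-12-30 is within that limit.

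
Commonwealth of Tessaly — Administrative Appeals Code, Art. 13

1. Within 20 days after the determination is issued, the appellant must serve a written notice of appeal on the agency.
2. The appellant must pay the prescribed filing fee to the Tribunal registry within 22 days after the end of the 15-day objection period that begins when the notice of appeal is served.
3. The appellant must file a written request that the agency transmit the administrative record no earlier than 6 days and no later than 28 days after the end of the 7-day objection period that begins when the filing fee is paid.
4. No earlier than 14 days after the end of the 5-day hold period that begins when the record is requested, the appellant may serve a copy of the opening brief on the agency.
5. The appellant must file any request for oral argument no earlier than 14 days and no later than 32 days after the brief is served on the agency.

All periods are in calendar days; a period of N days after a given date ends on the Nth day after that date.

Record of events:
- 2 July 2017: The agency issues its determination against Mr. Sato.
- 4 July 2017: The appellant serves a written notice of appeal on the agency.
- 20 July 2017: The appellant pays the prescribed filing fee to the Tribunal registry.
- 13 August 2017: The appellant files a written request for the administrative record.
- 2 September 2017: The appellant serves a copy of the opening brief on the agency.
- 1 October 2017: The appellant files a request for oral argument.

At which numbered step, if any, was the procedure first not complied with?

None — every step was satisfied

(1) due by 2 July 2017 + 20 days = 22 July 2017; done 4 July 2017 — timely.
(2) due by 19 July 2017 + 22 days = 10 August 2017; done 20 July 2017 — timely.
(3) the permitted window runs from 27 July 2017 + 6 = 2 August 2017 to 27 July 2017 + 28 = 24 August 2017; done 13 August 2017 — within the window.
(4) permitted from 18 August 2017 + 14 days = 1 September 2017 onward; 2 September 2017 is on or after that date.
(5) the permitted window runs from 2 September 2017 + 14 = 16 September 2017 to 2 September 2017 + 32 = 4 October 2017; 1 October 2017 falls inside that range.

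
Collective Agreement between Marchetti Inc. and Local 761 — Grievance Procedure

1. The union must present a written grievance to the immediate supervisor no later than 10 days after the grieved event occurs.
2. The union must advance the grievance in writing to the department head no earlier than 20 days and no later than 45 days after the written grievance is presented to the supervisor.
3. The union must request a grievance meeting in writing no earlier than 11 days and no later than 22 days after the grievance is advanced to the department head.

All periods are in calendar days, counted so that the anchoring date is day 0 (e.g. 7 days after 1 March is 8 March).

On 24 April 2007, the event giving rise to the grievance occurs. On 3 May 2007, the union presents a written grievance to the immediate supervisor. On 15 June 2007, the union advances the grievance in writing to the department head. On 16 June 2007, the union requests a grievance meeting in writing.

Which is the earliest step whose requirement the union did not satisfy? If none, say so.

(1) due by 24 April 2007 + 10 days = 4 May 2007; completed 3 May 2007, before the deadline.
(2) the permitted window runs from 3 May 2007 + 20 = 23 May 2007 to 3 May 2007 + 45 = 17 June 2007; done 15 June 2007, which is between those dates.
(3) the permitted window runs from 15 June 2007 + 11 = 26 June 2007 to 15 June 2007 + 22 = 7 July 2007; done 16 June 2007 — 10 days before the window opened.
The procedure was therefore not followed at step 3.

Step 3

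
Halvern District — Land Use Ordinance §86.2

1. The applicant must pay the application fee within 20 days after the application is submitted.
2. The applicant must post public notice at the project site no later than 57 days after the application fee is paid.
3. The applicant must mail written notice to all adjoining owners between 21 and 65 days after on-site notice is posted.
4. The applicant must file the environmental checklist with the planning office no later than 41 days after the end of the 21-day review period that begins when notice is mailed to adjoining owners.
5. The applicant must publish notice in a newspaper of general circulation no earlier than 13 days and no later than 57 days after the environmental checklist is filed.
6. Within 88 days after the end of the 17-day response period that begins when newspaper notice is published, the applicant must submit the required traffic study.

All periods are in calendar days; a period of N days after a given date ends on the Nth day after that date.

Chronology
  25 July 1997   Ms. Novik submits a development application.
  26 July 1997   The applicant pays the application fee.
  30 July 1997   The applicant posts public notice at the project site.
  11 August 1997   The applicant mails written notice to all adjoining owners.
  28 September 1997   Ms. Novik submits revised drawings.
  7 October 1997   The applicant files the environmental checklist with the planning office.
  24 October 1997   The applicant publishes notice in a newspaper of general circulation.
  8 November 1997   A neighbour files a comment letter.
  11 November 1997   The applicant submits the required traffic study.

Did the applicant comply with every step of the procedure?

(1) due by 25 July 1997 + 20 days = 14 August 1997; 26 July 1997 is within that limit.
(2) due by 26 July 1997 + 57 days = 21 September 1997; done 30 July 1997 — timely.
(3) the permitted window runs from 30 July 1997 + 21 = 20 August 1997 to 30 July 1997 + 65 = 3 October 1997; 11 August 1997 is 9 days too early.
No need to go further; step 3 was not satisfied.

No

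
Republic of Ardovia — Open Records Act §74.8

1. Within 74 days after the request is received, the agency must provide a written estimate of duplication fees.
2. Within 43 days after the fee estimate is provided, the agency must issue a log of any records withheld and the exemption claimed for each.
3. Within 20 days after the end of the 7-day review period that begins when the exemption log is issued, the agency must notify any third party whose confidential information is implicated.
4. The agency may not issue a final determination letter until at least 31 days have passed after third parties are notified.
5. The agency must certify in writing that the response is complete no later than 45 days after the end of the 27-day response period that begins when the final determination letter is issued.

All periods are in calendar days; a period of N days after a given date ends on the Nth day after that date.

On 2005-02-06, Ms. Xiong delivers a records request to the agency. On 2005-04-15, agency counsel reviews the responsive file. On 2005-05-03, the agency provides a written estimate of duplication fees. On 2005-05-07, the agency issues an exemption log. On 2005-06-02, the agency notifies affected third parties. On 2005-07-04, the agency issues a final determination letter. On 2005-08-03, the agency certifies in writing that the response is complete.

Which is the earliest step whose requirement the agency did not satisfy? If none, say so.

Step 1 — counting 74 days from 2005-02-06 (when the request is received) gives a deadline of 2005-04-21; done 2005-05-03 — 12 days late.

Step 1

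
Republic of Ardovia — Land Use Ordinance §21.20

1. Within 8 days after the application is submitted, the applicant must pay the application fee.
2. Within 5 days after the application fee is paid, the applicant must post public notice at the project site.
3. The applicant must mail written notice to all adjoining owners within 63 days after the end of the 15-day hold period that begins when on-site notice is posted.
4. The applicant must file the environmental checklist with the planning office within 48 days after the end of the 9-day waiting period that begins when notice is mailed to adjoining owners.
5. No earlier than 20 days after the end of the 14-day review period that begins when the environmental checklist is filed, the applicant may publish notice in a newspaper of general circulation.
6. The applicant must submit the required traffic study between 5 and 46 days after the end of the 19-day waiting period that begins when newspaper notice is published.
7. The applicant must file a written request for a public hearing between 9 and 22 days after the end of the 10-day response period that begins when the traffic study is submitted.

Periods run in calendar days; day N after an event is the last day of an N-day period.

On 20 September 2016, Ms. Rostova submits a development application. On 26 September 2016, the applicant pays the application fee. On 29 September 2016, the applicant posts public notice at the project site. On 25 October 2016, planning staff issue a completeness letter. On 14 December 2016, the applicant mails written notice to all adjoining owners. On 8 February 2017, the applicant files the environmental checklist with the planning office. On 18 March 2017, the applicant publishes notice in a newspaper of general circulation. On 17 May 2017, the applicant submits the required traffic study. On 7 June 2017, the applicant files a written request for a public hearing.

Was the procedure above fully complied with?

Step 1: 8 days after 20 September 2016 (when the application is submitted) is 28 September 2016; completed 26 September 2016, before the deadline.
Step 2: 5 days after 26 September 2016 (when the application fee is paid) is 1 October 2016; completed 29 September 2016, before the deadline.
Step 3: 63 days after 14 October 2016 (end of the 15-day hold period, which began when on-site notice is posted on 29 September 2016) is 16 December 2016; done 14 December 2016 — timely.
Step 4: 48 days after 23 December 2016 (end of the 9-day waiting period, which began when notice is mailed to adjoining owners on 14 December 2016) is 9 February 2017; 8 February 2017 is within that limit.
Step 5: the earliest permitted date is 20 days after 22 February 2017 (end of the 14-day review period, which began when the environmental checklist is filed on 8 February 2017), i.e. 14 March 2017; 18 March 2017 is on or after that date.
Step 6: the window is 5–46 days after 6 April 2017 (end of the 19-day waiting period, which began when newspaper notice is published on 18 March 2017), so 11 April 2017 through 22 May 2017; 17 May 2017 falls inside that range.
Step 7: the window is 9–22 days after 27 May 2017 (end of the 10-day response period, which began when the traffic study is submitted on 17 May 2017), so 5 June 2017 through 18 June 2017; done 7 June 2017, which is between those dates.

Yes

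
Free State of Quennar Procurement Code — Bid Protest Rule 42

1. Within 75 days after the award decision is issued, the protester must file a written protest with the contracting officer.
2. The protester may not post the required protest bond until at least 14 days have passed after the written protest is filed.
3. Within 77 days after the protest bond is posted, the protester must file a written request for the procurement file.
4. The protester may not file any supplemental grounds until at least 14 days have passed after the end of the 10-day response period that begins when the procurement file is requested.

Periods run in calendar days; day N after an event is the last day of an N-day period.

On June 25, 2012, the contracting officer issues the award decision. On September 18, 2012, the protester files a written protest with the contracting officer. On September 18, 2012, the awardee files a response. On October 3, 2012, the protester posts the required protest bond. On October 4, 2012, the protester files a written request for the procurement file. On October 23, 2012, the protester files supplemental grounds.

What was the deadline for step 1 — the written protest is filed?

Step 1 runs from June 25, 2012, when the award decision is issued. 75 days after June 25, 2012 is September 8, 2012.

September 8, 2012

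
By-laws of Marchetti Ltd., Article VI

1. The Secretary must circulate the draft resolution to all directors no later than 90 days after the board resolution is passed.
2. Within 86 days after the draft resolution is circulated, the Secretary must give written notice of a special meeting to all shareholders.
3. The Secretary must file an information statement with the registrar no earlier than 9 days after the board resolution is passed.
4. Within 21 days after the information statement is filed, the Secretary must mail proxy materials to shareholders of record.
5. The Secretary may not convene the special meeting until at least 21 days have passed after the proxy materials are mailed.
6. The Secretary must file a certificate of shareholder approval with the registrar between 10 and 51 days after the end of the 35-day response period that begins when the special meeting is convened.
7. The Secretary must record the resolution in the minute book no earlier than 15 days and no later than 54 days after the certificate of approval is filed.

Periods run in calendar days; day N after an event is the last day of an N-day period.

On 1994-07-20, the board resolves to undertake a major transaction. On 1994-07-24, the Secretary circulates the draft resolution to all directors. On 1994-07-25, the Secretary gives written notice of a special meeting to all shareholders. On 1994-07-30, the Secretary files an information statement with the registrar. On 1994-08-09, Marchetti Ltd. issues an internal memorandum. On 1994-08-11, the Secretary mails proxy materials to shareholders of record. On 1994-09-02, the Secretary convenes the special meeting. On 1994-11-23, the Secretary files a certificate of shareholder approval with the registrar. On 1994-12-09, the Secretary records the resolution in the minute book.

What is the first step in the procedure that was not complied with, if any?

Step 1: 90 days after 1994-07-20 (when the board resolution is passed) is 1994-10-18; done 1994-07-24 — timely.
Step 2: 86 days after 1994-07-24 (when the draft resolution is circulated) is 1994-10-18; completed 1994-07-25, before the deadline.
Step 3: the earliest permitted date is 9 days after 1994-07-20 (when the board resolution is passed), i.e. 1994-07-29; 1994-07-30 is on or after that date.
Step 4: 21 days after 1994-07-30 (when the information statement is filed) is 1994-08-20; completed 1994-08-11, before the deadline.
Step 5: the earliest permitted date is 21 days after 1994-08-11 (when the proxy materials are mailed), i.e. 1994-09-01; done 1994-09-02, after the minimum wait.
Step 6: the window is 10–51 days after 1994-10-07 (end of the 35-day response period, which began when the special meeting is convened on 1994-09-02), so 1994-10-17 through 1994-11-27; 1994-11-23 falls inside that range.
Step 7: the window is 15–54 days after 1994-11-23 (when the certificate of approval is filed), so 1994-12-08 through 1995-01-16; done 1994-12-09, which is between those dates.

None — every step was satisfied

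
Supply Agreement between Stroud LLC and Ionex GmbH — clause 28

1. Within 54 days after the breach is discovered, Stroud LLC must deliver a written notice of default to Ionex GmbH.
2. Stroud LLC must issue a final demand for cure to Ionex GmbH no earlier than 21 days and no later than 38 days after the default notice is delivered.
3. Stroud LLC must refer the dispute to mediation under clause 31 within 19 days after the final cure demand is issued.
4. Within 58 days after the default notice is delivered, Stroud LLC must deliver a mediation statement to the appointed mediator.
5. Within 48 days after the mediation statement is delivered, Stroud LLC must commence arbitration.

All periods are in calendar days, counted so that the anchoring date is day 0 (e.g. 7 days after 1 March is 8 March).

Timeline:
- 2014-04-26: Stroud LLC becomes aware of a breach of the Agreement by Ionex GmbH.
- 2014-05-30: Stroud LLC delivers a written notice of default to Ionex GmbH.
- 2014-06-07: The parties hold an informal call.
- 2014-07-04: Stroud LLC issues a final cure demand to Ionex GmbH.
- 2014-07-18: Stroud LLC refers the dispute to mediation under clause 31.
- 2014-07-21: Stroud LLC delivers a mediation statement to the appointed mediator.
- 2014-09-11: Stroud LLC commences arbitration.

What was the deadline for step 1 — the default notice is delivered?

2014-06-19

Step 1 runs from 2014-04-26, when the breach is discovered. 54 days after 2014-04-26 is 2014-06-19.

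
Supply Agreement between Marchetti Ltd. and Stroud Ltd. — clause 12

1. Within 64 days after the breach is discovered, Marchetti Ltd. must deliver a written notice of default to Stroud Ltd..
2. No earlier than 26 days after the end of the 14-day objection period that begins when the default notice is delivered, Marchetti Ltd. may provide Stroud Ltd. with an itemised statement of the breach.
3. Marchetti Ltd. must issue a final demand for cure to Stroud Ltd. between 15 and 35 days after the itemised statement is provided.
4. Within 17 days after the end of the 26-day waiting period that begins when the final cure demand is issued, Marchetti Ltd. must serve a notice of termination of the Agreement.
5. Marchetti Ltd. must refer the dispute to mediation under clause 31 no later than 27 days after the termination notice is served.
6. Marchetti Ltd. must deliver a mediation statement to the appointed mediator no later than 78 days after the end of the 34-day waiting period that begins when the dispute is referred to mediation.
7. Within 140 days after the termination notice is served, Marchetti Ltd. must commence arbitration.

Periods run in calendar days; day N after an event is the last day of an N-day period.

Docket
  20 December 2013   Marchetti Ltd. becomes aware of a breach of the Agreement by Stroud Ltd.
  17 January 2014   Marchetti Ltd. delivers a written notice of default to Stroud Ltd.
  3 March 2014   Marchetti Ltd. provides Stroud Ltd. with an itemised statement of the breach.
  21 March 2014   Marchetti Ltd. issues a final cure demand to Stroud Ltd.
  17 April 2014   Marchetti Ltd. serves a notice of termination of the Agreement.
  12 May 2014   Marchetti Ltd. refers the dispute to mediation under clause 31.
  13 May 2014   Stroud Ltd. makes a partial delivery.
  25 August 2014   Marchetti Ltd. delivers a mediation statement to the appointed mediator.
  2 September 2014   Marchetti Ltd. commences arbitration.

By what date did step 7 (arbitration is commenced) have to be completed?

4 September 2014

Step 7 runs from 17 April 2014, when the termination notice is served. 140 days after 17 April 2014 is 4 September 2014.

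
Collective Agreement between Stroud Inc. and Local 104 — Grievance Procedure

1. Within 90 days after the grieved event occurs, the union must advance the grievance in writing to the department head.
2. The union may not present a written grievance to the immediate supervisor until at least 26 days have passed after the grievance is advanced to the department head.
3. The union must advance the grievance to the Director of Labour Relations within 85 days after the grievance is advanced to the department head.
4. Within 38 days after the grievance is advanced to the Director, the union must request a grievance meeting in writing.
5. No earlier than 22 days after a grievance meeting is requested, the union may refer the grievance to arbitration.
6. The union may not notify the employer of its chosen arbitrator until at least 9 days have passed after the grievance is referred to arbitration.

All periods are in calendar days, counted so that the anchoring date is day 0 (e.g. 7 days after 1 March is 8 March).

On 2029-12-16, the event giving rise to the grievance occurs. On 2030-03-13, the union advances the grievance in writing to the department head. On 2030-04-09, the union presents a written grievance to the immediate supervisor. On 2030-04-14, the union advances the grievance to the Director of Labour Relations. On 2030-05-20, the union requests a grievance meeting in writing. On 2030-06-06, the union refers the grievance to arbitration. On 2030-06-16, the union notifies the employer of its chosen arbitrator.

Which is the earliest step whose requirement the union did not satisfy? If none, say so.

Step 5

Step 1: 90 days after 2029-12-16 (when the grieved event occurs) is 2030-03-16; completed 2030-03-13, before the deadline.
Step 2: the earliest permitted date is 26 days after 2030-03-13 (when the grievance is advanced to the department head), i.e. 2030-04-08; 2030-04-09 is on or after that date.
Step 3: 85 days after 2030-03-13 (when the grievance is advanced to the department head) is 2030-06-06; 2030-04-14 is within that limit.
Step 4: 38 days after 2030-04-14 (when the grievance is advanced to the Director) is 2030-05-22; completed 2030-05-20, before the deadline.
Step 5: the earliest permitted date is 22 days after 2030-05-20 (when a grievance meeting is requested), i.e. 2030-06-11; 2030-06-06 is 5 days before the earliest permitted date.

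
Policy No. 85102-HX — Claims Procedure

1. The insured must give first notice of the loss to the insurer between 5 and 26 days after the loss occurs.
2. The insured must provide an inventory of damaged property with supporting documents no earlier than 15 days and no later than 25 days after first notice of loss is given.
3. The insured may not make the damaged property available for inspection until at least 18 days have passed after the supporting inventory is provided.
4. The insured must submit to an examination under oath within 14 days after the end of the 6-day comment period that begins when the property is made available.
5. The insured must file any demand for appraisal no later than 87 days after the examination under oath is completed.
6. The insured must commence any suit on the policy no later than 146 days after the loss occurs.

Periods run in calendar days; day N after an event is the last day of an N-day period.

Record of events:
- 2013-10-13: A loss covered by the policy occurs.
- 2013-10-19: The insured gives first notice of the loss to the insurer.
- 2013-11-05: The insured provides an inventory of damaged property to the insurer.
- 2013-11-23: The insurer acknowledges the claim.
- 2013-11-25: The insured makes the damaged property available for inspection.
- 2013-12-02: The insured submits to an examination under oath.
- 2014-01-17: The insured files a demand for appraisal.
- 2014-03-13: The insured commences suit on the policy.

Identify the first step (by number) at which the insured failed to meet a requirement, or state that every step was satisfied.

Step 6

Step 1: the window is 5–26 days after 2013-10-13 (when the loss occurs), so 2013-10-18 through 2013-11-08; done 2013-10-19, which is between those dates.
Step 2: the window is 15–25 days after 2013-10-19 (when first notice of loss is given), so 2013-11-03 through 2013-11-13; done 2013-11-05, which is between those dates.
Step 3: the earliest permitted date is 18 days after 2013-11-05 (when the supporting inventory is provided), i.e. 2013-11-23; done 2013-11-25, after the minimum wait.
Step 4: 14 days after 2013-12-01 (end of the 6-day comment period, which began when the property is made available on 2013-11-25) is 2013-12-15; done 2013-12-02 — timely.
Step 5: 87 days after 2013-12-02 (when the examination under oath is completed) is 2014-02-27; completed 2014-01-17, before the deadline.
Step 6: 146 days after 2013-10-13 (when the loss occurs) is 2014-03-08; 2014-03-13 misses that deadline by 5 days.
The procedure was therefore not followed at step 6.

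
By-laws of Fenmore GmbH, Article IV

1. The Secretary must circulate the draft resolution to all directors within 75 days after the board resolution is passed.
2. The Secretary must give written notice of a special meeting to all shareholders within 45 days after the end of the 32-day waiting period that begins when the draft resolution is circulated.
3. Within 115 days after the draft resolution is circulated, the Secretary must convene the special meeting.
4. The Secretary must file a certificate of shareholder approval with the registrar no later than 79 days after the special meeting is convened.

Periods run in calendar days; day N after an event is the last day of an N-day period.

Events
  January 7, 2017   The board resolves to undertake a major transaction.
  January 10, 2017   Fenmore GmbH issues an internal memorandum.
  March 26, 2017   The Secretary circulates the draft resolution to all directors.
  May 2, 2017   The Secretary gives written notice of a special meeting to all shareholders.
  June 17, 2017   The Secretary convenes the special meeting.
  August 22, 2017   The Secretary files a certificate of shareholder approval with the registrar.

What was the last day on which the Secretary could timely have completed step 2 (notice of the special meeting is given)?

June 11, 2017

The draft resolution is circulated on March 26, 2017; the 32-day waiting period therefore ends April 27, 2017, and step 2 runs from that date. 45 days after April 27, 2017 is June 11, 2017.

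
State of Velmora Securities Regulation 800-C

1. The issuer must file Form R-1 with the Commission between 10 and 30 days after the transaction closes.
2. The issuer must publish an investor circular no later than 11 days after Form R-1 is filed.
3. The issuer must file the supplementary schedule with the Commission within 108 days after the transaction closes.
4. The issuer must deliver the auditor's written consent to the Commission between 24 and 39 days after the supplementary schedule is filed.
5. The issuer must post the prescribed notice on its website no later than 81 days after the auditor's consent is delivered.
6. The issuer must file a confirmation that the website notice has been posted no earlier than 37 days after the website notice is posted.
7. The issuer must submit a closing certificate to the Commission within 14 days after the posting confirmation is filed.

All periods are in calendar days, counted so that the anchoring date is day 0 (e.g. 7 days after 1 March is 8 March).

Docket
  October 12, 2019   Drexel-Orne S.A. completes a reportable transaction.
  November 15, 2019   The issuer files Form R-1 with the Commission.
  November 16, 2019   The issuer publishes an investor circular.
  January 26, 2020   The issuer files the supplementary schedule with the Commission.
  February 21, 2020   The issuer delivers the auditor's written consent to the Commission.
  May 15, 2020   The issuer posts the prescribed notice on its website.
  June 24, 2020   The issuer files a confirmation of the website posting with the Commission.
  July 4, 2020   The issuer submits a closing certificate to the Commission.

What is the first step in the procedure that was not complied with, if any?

Step 1 — 10 and 30 days from October 12, 2019 (when the transaction closes) are October 22, 2019 and November 11, 2019 respectively; done November 15, 2019 — 4 days after the window closed.

Step 1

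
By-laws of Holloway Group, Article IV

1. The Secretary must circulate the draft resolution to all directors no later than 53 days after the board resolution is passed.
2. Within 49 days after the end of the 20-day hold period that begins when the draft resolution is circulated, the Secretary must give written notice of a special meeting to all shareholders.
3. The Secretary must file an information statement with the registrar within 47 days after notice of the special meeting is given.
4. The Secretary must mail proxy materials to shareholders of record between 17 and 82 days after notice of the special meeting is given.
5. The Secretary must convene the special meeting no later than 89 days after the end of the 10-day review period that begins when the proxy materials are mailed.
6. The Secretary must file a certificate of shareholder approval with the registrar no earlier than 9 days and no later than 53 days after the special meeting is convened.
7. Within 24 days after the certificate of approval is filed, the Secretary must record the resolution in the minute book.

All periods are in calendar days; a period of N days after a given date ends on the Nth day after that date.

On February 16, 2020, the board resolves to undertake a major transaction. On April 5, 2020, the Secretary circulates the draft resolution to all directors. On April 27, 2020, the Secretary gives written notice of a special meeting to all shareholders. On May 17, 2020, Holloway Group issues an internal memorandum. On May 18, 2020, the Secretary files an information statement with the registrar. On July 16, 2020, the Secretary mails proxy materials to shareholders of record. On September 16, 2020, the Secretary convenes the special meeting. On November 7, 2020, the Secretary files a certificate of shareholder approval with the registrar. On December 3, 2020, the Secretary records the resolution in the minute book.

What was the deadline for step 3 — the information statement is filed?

Step 3 runs from April 27, 2020, when notice of the special meeting is given. 47 days after April 27, 2020 is June 13, 2020.

June 13, 2020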